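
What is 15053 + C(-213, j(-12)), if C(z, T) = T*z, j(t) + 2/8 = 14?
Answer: 48497/4 ≈ 12124.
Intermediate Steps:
j(t) = 55/4 (j(t) = -¼ + 14 = 55/4)
15053 + C(-213, j(-12)) = 15053 + (55/4)*(-213) = 15053 - 11715/4 = 48497/4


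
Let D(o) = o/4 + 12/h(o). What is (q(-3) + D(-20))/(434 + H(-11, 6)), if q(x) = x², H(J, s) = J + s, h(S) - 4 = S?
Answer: 1/132 ≈ 0.0075758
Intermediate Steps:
h(S) = 4 + S
D(o) = 12/(4 + o) + o/4 (D(o) = o/4 + 12/(4 + o) = 12/(4 + o) + o/4)
(q(-3) + D(-20))/(434 + H(-11, 6)) = ((-3)² + (48 - 20*(4 - 20))/(4*(4 - 20)))/(434 + (-11 + 6)) = (9 + (¼)*(48 - 20*(-16))/(-16))/(434 - 5) = (9 + (¼)*(-1/16)*(48 + 320))/429 = (9 + (¼)*(-1/16)*368)*(1/429) = (9 - 23/4)*(1/429) = (13/4)*(1/429) = 1/132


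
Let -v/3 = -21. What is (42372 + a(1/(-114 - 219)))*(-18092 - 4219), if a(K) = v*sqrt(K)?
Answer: -945361692 - 12663*I*sqrt(37) ≈ -9.4536e+8 - 77026.0*I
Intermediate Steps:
v = 63 (v = -3*(-21) = 63)
a(K) = 63*sqrt(K)
(42372 + a(1/(-114 - 219)))*(-18092 - 4219) = (42372 + 63*sqrt(1/(-114 - 219)))*(-18092 - 4219) = (42372 + 63*sqrt(1/(-333)))*(-22311) = (42372 + 63*sqrt(-1/333))*(-22311) = (42372 + 63*(I*sqrt(37)/111))*(-22311) = (42372 + 21*I*sqrt(37)/37)*(-22311) = -945361692 - 12663*I*sqrt(37)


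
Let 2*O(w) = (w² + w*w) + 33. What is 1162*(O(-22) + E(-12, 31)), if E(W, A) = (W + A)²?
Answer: 1001063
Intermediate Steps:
E(W, A) = (A + W)²
O(w) = 33/2 + w² (O(w) = ((w² + w*w) + 33)/2 = ((w² + w²) + 33)/2 = (2*w² + 33)/2 = (33 + 2*w²)/2 = 33/2 + w²)
1162*(O(-22) + E(-12, 31)) = 1162*((33/2 + (-22)²) + (31 - 12)²) = 1162*((33/2 + 484) + 19²) = 1162*(1001/2 + 361) = 1162*(1723/2) = 1001063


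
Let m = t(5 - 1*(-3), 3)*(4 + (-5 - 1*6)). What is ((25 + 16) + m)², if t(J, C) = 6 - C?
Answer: 400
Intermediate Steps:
m = -21 (m = (6 - 1*3)*(4 + (-5 - 1*6)) = (6 - 3)*(4 + (-5 - 6)) = 3*(4 - 11) = 3*(-7) = -21)
((25 + 16) + m)² = ((25 + 16) - 21)² = (41 - 21)² = 20² = 400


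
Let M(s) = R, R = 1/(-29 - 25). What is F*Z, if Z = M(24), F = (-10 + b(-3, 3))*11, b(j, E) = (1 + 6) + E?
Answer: 0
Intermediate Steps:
b(j, E) = 7 + E
R = -1/54 (R = 1/(-54) = -1/54 ≈ -0.018519)
M(s) = -1/54
F = 0 (F = (-10 + (7 + 3))*11 = (-10 + 10)*11 = 0*11 = 0)
Z = -1/54 ≈ -0.018519
F*Z = 0*(-1/54) = 0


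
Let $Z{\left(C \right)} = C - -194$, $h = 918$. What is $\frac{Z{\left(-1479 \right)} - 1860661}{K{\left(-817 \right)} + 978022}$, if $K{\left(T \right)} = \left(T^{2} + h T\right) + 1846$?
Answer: $- \frac{1861946}{897351} \approx -2.0749$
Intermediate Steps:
$Z{\left(C \right)} = 194 + C$ ($Z{\left(C \right)} = C + 194 = 194 + C$)
$K{\left(T \right)} = 1846 + T^{2} + 918 T$ ($K{\left(T \right)} = \left(T^{2} + 918 T\right) + 1846 = 1846 + T^{2} + 918 T$)
$\frac{Z{\left(-1479 \right)} - 1860661}{K{\left(-817 \right)} + 978022} = \frac{\left(194 - 1479\right) - 1860661}{\left(1846 + \left(-817\right)^{2} + 918 \left(-817\right)\right) + 978022} = \frac{-1285 - 1860661}{\left(1846 + 667489 - 750006\right) + 978022} = - \frac{1861946}{-80671 + 978022} = - \frac{1861946}{897351}$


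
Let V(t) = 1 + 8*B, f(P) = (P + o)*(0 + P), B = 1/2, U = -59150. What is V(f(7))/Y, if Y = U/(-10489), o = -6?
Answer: 10489/11830 ≈ 0.88664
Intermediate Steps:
B = ½ ≈ 0.50000
f(P) = P*(-6 + P) (f(P) = (P - 6)*(0 + P) = (-6 + P)*P = P*(-6 + P))
V(t) = 5 (V(t) = 1 + 8*(½) = 1 + 4 = 5)
Y = 59150/10489 (Y = -59150/(-10489) = -59150*(-1/10489) = 59150/10489 ≈ 5.6392)
V(f(7))/Y = 5/(59150/10489) = 5*(10489/59150) = 10489/11830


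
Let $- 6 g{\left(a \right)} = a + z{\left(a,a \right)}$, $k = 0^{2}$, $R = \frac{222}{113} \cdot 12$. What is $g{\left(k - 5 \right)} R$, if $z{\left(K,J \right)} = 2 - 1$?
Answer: $\frac{1776}{113} \approx 15.717$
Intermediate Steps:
$z{\left(K,J \right)} = 1$
$R = \frac{2664}{113}$ ($R = 222 \cdot \frac{1}{113} \cdot 12 = \frac{222}{113} \cdot 12 = \frac{2664}{113} \approx 23.575$)
$k = 0$
$g{\left(a \right)} = - \frac{1}{6} - \frac{a}{6}$ ($g{\left(a \right)} = - \frac{a + 1}{6} = - \frac{1 + a}{6} = - \frac{1}{6} - \frac{a}{6}$)
$g{\left(k - 5 \right)} R = \left(- \frac{1}{6} - \frac{0 - 5}{6}\right) \frac{2664}{113} = \left(- \frac{1}{6} - - \frac{5}{6}\right) \frac{2664}{113} = \left(- \frac{1}{6} + \frac{5}{6}\right) \frac{2664}{113} = \frac{2}{3} \cdot \frac{2664}{113} = \frac{1776}{113}$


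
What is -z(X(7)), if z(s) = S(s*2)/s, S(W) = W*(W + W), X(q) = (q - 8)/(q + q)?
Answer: 4/7 ≈ 0.57143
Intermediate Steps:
X(q) = (-8 + q)/(2*q) (X(q) = (-8 + q)/((2*q)) = (-8 + q)*(1/(2*q)) = (-8 + q)/(2*q))
S(W) = 2*W**2 (S(W) = W*(2*W) = 2*W**2)
z(s) = 8*s (z(s) = (2*(s*2)**2)/s = (2*(2*s)**2)/s = (2*(4*s**2))/s = (8*s**2)/s = 8*s)
-z(X(7)) = -8*(1/2)*(-8 + 7)/7 = -8*(1/2)*(1/7)*(-1) = -8*(-1)/14 = -1*(-4/7) = 4/7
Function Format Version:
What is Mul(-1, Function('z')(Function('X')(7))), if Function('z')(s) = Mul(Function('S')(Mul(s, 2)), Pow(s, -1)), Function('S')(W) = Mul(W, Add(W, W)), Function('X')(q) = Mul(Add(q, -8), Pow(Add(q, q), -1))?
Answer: Rational(4, 7) ≈ 0.57143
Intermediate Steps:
Function('X')(q) = Mul(Rational(1, 2), Pow(q, -1), Add(-8, q)) (Function('X')(q) = Mul(Add(-8, q), Pow(Mul(2, q), -1)) = Mul(Add(-8, q), Mul(Rational(1, 2), Pow(q, -1))) = Mul(Rational(1, 2), Pow(q, -1), Add(-8, q)))
Function('S')(W) = Mul(2, Pow(W, 2)) (Function('S')(W) = Mul(W, Mul(2, W)) = Mul(2, Pow(W, 2)))
Function('z')(s) = Mul(8, s) (Function('z')(s) = Mul(Mul(2, Pow(Mul(s, 2), 2)), Pow(s, -1)) = Mul(Mul(2, Pow(Mul(2, s), 2)), Pow(s, -1)) = Mul(Mul(2, Mul(4, Pow(s, 2))), Pow(s, -1)) = Mul(Mul(8, Pow(s, 2)), Pow(s, -1)) = Mul(8, s))
Mul(-1, Function('z')(Function('X')(7))) = Mul(-1, Mul(8, Mul(Rational(1, 2), Pow(7, -1), Add(-8, 7)))) = Mul(-1, Mul(8, Mul(Rational(1, 2), Rational(1, 7), -1))) = Mul(-1, Mul(8, Rational(-1, 14))) = Mul(-1, Rational(-4, 7)) = Rational(4, 7)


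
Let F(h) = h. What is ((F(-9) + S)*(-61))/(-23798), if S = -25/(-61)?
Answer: -262/11899 ≈ -0.022019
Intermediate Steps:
S = 25/61 (S = -25*(-1/61) = 25/61 ≈ 0.40984)
((F(-9) + S)*(-61))/(-23798) = ((-9 + 25/61)*(-61))/(-23798) = -524/61*(-61)*(-1/23798) = 524*(-1/23798) = -262/11899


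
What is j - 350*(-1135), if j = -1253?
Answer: 395997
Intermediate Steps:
j - 350*(-1135) = -1253 - 350*(-1135) = -1253 + 397250 = 395997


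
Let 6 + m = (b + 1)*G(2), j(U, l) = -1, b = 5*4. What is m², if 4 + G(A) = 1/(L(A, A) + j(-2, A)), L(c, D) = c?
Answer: 4761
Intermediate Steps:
b = 20
G(A) = -4 + 1/(-1 + A) (G(A) = -4 + 1/(A - 1) = -4 + 1/(-1 + A))
m = -69 (m = -6 + (20 + 1)*((5 - 4*2)/(-1 + 2)) = -6 + 21*((5 - 8)/1) = -6 + 21*(1*(-3)) = -6 + 21*(-3) = -6 - 63 = -69)
m² = (-69)² = 4761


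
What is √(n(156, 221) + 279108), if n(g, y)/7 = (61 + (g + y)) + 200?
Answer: √283574 ≈ 532.52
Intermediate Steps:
n(g, y) = 1827 + 7*g + 7*y (n(g, y) = 7*((61 + (g + y)) + 200) = 7*((61 + g + y) + 200) = 7*(261 + g + y) = 1827 + 7*g + 7*y)
√(n(156, 221) + 279108) = √((1827 + 7*156 + 7*221) + 279108) = √((1827 + 1092 + 1547) + 279108) = √(4466 + 279108) = √283574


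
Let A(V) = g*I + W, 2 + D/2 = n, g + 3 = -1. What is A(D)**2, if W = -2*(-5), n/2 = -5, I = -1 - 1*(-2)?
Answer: 36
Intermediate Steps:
g = -4 (g = -3 - 1 = -4)
I = 1 (I = -1 + 2 = 1)
n = -10 (n = 2*(-5) = -10)
W = 10
D = -24 (D = -4 + 2*(-10) = -4 - 20 = -24)
A(V) = 6 (A(V) = -4*1 + 10 = -4 + 10 = 6)
A(D)**2 = 6**2 = 36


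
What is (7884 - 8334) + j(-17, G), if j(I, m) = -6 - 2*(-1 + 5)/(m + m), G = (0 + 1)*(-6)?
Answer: -1366/3 ≈ -455.33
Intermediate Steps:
G = -6 (G = 1*(-6) = -6)
j(I, m) = -6 - 4/m (j(I, m) = -6 - 8/(2*m) = -6 - 8*1/(2*m) = -6 - 4/m)
(7884 - 8334) + j(-17, G) = (7884 - 8334) + (-6 - 4/(-6)) = -450 + (-6 - 4*(-⅙)) = -450 + (-6 + ⅔) = -450 - 16/3 = -1366/3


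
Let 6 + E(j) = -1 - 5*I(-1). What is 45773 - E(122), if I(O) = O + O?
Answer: 45770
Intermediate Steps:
I(O) = 2*O
E(j) = 3 (E(j) = -6 + (-1 - 10*(-1)) = -6 + (-1 - 5*(-2)) = -6 + (-1 + 10) = -6 + 9 = 3)
45773 - E(122) = 45773 - 1*3 = 45773 - 3 = 45770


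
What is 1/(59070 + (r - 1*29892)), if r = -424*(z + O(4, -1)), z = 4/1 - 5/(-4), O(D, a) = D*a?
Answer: 1/28648 ≈ 3.4906e-5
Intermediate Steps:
z = 21/4 (z = 4*1 - 5*(-¼) = 4 + 5/4 = 21/4 ≈ 5.2500)
r = -530 (r = -424*(21/4 + 4*(-1)) = -424*(21/4 - 4) = -424*5/4 = -530)
1/(59070 + (r - 1*29892)) = 1/(59070 + (-530 - 1*29892)) = 1/(59070 + (-530 - 29892)) = 1/(59070 - 30422) = 1/28648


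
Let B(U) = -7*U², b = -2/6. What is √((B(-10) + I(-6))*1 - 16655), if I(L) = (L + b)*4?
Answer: I*√156423/3 ≈ 131.83*I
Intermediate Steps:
b = -⅓ (b = -2*⅙ = -⅓ ≈ -0.33333)
I(L) = -4/3 + 4*L (I(L) = (L - ⅓)*4 = (-⅓ + L)*4 = -4/3 + 4*L)
√((B(-10) + I(-6))*1 - 16655) = √((-7*(-10)² + (-4/3 + 4*(-6)))*1 - 16655) = √((-7*100 + (-4/3 - 24))*1 - 16655) = √((-700 - 76/3)*1 - 16655) = √(-2176/3*1 - 16655) = √(-2176/3 - 16655) = √(-52141/3) = I*√156423/3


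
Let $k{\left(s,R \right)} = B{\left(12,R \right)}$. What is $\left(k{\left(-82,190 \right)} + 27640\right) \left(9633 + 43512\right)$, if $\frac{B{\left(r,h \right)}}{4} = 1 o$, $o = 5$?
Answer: $1469990700$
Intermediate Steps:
$B{\left(r,h \right)} = 20$ ($B{\left(r,h \right)} = 4 \cdot 1 \cdot 5 = 4 \cdot 5 = 20$)
$k{\left(s,R \right)} = 20$
$\left(k{\left(-82,190 \right)} + 27640\right) \left(9633 + 43512\right) = \left(20 + 27640\right) \left(9633 + 43512\right) = 27660 \cdot 53145 = 1469990700$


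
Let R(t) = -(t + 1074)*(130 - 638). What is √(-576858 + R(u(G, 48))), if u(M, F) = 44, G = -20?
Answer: I*√8914 ≈ 94.414*I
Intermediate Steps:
R(t) = 545592 + 508*t (R(t) = -(1074 + t)*(-508) = -(-545592 - 508*t) = 545592 + 508*t)
√(-576858 + R(u(G, 48))) = √(-576858 + (545592 + 508*44)) = √(-576858 + (545592 + 22352)) = √(-576858 + 567944) = √(-8914) = I*√8914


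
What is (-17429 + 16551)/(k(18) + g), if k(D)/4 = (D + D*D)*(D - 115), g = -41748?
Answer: 439/87222 ≈ 0.0050331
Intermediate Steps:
k(D) = 4*(-115 + D)*(D + D**2) (k(D) = 4*((D + D*D)*(D - 115)) = 4*((D + D**2)*(-115 + D)) = 4*((-115 + D)*(D + D**2)) = 4*(-115 + D)*(D + D**2))
(-17429 + 16551)/(k(18) + g) = (-17429 + 16551)/(4*18*(-115 + 18**2 - 114*18) - 41748) = -878/(4*18*(-115 + 324 - 2052) - 41748) = -878/(4*18*(-1843) - 41748) = -878/(-132696 - 41748) = -878/(-174444) = -878*(-1/174444) = 439/87222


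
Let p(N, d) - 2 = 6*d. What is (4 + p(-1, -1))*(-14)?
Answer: 0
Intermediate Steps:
p(N, d) = 2 + 6*d
(4 + p(-1, -1))*(-14) = (4 + (2 + 6*(-1)))*(-14) = (4 + (2 - 6))*(-14) = (4 - 4)*(-14) = 0*(-14) = 0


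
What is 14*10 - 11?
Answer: 129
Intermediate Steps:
14*10 - 11 = 140 - 11 = 129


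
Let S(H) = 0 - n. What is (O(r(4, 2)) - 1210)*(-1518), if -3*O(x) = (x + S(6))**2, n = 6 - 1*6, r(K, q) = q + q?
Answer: 1844876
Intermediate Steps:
r(K, q) = 2*q
n = 0 (n = 6 - 6 = 0)
S(H) = 0 (S(H) = 0 - 1*0 = 0 + 0 = 0)
O(x) = -x**2/3 (O(x) = -(x + 0)**2/3 = -x**2/3)
(O(r(4, 2)) - 1210)*(-1518) = (-(2*2)**2/3 - 1210)*(-1518) = (-1/3*4**2 - 1210)*(-1518) = (-1/3*16 - 1210)*(-1518) = (-16/3 - 1210)*(-1518) = -3646/3*(-1518) = 1844876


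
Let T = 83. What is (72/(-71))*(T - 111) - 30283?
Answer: -2148077/71 ≈ -30255.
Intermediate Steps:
(72/(-71))*(T - 111) - 30283 = (72/(-71))*(83 - 111) - 30283 = (72*(-1/71))*(-28) - 30283 = -72/71*(-28) - 30283 = 2016/71 - 30283 = -2148077/71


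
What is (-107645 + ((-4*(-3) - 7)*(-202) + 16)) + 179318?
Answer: 70679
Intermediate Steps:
(-107645 + ((-4*(-3) - 7)*(-202) + 16)) + 179318 = (-107645 + ((12 - 7)*(-202) + 16)) + 179318 = (-107645 + (5*(-202) + 16)) + 179318 = (-107645 + (-1010 + 16)) + 179318 = (-107645 - 994) + 179318 = -108639 + 179318 = 70679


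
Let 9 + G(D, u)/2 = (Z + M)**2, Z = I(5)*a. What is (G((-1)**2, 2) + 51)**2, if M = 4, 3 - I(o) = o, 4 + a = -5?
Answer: 1002001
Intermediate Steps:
a = -9 (a = -4 - 5 = -9)
I(o) = 3 - o
Z = 18 (Z = (3 - 1*5)*(-9) = (3 - 5)*(-9) = -2*(-9) = 18)
G(D, u) = 950 (G(D, u) = -18 + 2*(18 + 4)**2 = -18 + 2*22**2 = -18 + 2*484 = -18 + 968 = 950)
(G((-1)**2, 2) + 51)**2 = (950 + 51)**2 = 1001**2 = 1002001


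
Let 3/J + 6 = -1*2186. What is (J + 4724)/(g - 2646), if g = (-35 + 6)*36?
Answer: -2071001/1617696 ≈ -1.2802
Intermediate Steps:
J = -3/2192 (J = 3/(-6 - 1*2186) = 3/(-6 - 2186) = 3/(-2192) = 3*(-1/2192) = -3/2192 ≈ -0.0013686)
g = -1044 (g = -29*36 = -1044)
(J + 4724)/(g - 2646) = (-3/2192 + 4724)/(-1044 - 2646) = (10355005/2192)/(-3690) = (10355005/2192)*(-1/3690) = -2071001/1617696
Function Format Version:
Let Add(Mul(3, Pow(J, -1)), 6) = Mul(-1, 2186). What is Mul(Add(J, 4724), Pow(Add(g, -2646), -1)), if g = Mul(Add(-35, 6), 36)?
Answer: Rational(-2071001, 1617696) ≈ -1.2802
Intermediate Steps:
J = Rational(-3, 2192) (J = Mul(3, Pow(Add(-6, Mul(-1, 2186)), -1)) = Mul(3, Pow(Add(-6, -2186), -1)) = Mul(3, Pow(-2192, -1)) = Mul(3, Rational(-1, 2192)) = Rational(-3, 2192) ≈ -0.0013686)
g = -1044 (g = Mul(-29, 36) = -1044)
Mul(Add(J, 4724), Pow(Add(g, -2646), -1)) = Mul(Add(Rational(-3, 2192), 4724), Pow(Add(-1044, -2646), -1)) = Mul(Rational(10355005, 2192), Pow(-3690, -1)) = Mul(Rational(10355005, 2192), Rational(-1, 3690)) = Rational(-2071001, 1617696)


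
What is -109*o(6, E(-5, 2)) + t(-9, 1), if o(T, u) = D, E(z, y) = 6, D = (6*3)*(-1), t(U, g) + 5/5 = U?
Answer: 1952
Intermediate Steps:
t(U, g) = -1 + U
D = -18 (D = 18*(-1) = -18)
o(T, u) = -18
-109*o(6, E(-5, 2)) + t(-9, 1) = -109*(-18) + (-1 - 9) = 1962 - 10 = 1952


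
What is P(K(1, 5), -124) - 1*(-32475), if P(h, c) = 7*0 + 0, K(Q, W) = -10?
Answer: 32475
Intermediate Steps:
P(h, c) = 0 (P(h, c) = 0 + 0 = 0)
P(K(1, 5), -124) - 1*(-32475) = 0 - 1*(-32475) = 0 + 32475 = 32475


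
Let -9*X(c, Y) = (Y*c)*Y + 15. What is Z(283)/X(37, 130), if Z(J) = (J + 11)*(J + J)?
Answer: -1497636/625315 ≈ -2.3950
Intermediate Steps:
X(c, Y) = -5/3 - c*Y²/9 (X(c, Y) = -((Y*c)*Y + 15)/9 = -(c*Y² + 15)/9 = -(15 + c*Y²)/9 = -5/3 - c*Y²/9)
Z(J) = 2*J*(11 + J) (Z(J) = (11 + J)*(2*J) = 2*J*(11 + J))
Z(283)/X(37, 130) = (2*283*(11 + 283))/(-5/3 - ⅑*37*130²) = (2*283*294)/(-5/3 - ⅑*37*16900) = 166404/(-5/3 - 625300/9) = 166404/(-625315/9) = 166404*(-9/625315) = -1497636/625315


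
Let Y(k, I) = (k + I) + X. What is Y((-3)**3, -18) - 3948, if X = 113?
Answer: -3880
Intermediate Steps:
Y(k, I) = 113 + I + k (Y(k, I) = (k + I) + 113 = (I + k) + 113 = 113 + I + k)
Y((-3)**3, -18) - 3948 = (113 - 18 + (-3)**3) - 3948 = (113 - 18 - 27) - 3948 = 68 - 3948 = -3880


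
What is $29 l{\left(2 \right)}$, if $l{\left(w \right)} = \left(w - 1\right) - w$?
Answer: $-29$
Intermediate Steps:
$l{\left(w \right)} = -1$ ($l{\left(w \right)} = \left(-1 + w\right) - w = -1$)
$29 l{\left(2 \right)} = 29 \left(-1\right) = -29$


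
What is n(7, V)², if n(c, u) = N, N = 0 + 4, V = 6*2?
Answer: 16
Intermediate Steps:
V = 12
N = 4
n(c, u) = 4
n(7, V)² = 4² = 16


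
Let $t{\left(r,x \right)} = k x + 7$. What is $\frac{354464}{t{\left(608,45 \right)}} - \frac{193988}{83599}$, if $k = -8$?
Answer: $- \frac{29701313700}{29510447} \approx -1006.5$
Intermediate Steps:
$t{\left(r,x \right)} = 7 - 8 x$ ($t{\left(r,x \right)} = - 8 x + 7 = 7 - 8 x$)
$\frac{354464}{t{\left(608,45 \right)}} - \frac{193988}{83599} = \frac{354464}{7 - 360} - \frac{193988}{83599} = \frac{354464}{-353} - \frac{193988}{83599} = 354464 \left(- \frac{1}{353}\right) - \frac{193988}{83599} = - \frac{354464}{353} - \frac{193988}{83599} = - \frac{29701313700}{29510447}$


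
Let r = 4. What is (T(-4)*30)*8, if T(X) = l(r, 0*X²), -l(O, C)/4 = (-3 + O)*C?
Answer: 0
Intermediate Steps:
l(O, C) = -4*C*(-3 + O) (l(O, C) = -4*(-3 + O)*C = -4*C*(-3 + O))
T(X) = 0 (T(X) = 4*(0*X²)*(3 - 1*4) = 4*0*(3 - 4) = 4*0*(-1) = 0)
(T(-4)*30)*8 = (0*30)*8 = 0*8 = 0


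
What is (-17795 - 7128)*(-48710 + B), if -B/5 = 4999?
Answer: 1836949715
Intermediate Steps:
B = -24995 (B = -5*4999 = -24995)
(-17795 - 7128)*(-48710 + B) = (-17795 - 7128)*(-48710 - 24995) = -24923*(-73705) = 1836949715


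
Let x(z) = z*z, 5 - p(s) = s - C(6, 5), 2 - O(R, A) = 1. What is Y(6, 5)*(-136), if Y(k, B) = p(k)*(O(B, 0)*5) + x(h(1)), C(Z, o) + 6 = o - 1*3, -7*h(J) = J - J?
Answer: 3400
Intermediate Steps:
h(J) = 0 (h(J) = -(J - J)/7 = -⅐*0 = 0)
O(R, A) = 1 (O(R, A) = 2 - 1*1 = 2 - 1 = 1)
C(Z, o) = -9 + o (C(Z, o) = -6 + (o - 1*3) = -6 + (o - 3) = -6 + (-3 + o) = -9 + o)
p(s) = 1 - s (p(s) = 5 - (s - (-9 + 5)) = 5 - (s - 1*(-4)) = 5 - (s + 4) = 5 - (4 + s) = 5 + (-4 - s) = 1 - s)
x(z) = z²
Y(k, B) = 5 - 5*k (Y(k, B) = (1 - k)*(1*5) + 0² = (1 - k)*5 + 0 = (5 - 5*k) + 0 = 5 - 5*k)
Y(6, 5)*(-136) = (5 - 5*6)*(-136) = (5 - 30)*(-136) = -25*(-136) = 3400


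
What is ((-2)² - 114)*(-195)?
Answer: 21450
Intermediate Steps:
((-2)² - 114)*(-195) = (4 - 114)*(-195) = -110*(-195) = 21450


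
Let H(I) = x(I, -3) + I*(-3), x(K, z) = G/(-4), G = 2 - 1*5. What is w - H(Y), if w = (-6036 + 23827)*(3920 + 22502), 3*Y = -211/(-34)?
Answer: 31965018907/68 ≈ 4.7007e+8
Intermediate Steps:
G = -3 (G = 2 - 5 = -3)
x(K, z) = ¾ (x(K, z) = -3/(-4) = -3*(-¼) = ¾)
Y = 211/102 (Y = (-211/(-34))/3 = (-211*(-1/34))/3 = (⅓)*(211/34) = 211/102 ≈ 2.0686)
w = 470073802 (w = 17791*26422 = 470073802)
H(I) = ¾ - 3*I (H(I) = ¾ + I*(-3) = ¾ - 3*I)
w - H(Y) = 470073802 - (¾ - 3*211/102) = 470073802 - (¾ - 211/34) = 470073802 - 1*(-371/68) = 470073802 + 371/68 = 31965018907/68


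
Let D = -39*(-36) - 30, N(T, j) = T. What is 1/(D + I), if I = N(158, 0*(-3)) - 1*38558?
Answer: -1/37026 ≈ -2.7008e-5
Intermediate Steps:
I = -38400 (I = 158 - 1*38558 = 158 - 38558 = -38400)
D = 1374 (D = 1404 - 30 = 1374)
1/(D + I) = 1/(1374 - 38400) = 1/(-37026) = -1/37026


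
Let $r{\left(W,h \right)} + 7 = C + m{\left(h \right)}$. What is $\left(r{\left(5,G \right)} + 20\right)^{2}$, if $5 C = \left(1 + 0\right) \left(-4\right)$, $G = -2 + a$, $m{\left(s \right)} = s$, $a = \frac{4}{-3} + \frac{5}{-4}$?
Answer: $\frac{208849}{3600} \approx 58.014$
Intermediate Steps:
$a = - \frac{31}{12}$ ($a = 4 \left(- \frac{1}{3}\right) + 5 \left(- \frac{1}{4}\right) = - \frac{4}{3} - \frac{5}{4} = - \frac{31}{12} \approx -2.5833$)
$G = - \frac{55}{12}$ ($G = -2 - \frac{31}{12} = - \frac{55}{12} \approx -4.5833$)
$C = - \frac{4}{5}$ ($C = \frac{\left(1 + 0\right) \left(-4\right)}{5} = \frac{1 \left(-4\right)}{5} = \frac{1}{5} \left(-4\right) = - \frac{4}{5} \approx -0.8$)
$r{\left(W,h \right)} = - \frac{39}{5} + h$ ($r{\left(W,h \right)} = -7 + \left(- \frac{4}{5} + h\right) = - \frac{39}{5} + h$)
$\left(r{\left(5,G \right)} + 20\right)^{2} = \left(\left(- \frac{39}{5} - \frac{55}{12}\right) + 20\right)^{2} = \left(- \frac{743}{60} + 20\right)^{2} = \left(\frac{457}{60}\right)^{2} = \frac{208849}{3600}$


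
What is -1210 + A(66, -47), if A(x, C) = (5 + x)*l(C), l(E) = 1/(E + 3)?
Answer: -53311/44 ≈ -1211.6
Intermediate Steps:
l(E) = 1/(3 + E)
A(x, C) = (5 + x)/(3 + C)
-1210 + A(66, -47) = -1210 + (5 + 66)/(3 - 47) = -1210 + 71/(-44) = -1210 - 1/44*71 = -1210 - 71/44 = -53311/44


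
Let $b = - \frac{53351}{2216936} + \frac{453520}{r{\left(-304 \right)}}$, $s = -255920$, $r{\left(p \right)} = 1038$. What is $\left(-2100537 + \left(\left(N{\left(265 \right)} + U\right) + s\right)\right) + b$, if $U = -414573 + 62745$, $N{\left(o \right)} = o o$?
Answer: $- \frac{3034822200860849}{1150589784} \approx -2.6376 \cdot 10^{6}$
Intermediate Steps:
$N{\left(o \right)} = o^{2}$
$U = -351828$
$b = \frac{502684718191}{1150589784}$ ($b = - \frac{53351}{2216936} + \frac{453520}{1038} = \left(-53351\right) \frac{1}{2216936} + 453520 \cdot \frac{1}{1038} = - \frac{53351}{2216936} + \frac{226760}{519} = \frac{502684718191}{1150589784} \approx 436.89$)
$\left(-2100537 + \left(\left(N{\left(265 \right)} + U\right) + s\right)\right) + b = \left(-2100537 - \left(607748 - 70225\right)\right) + \frac{502684718191}{1150589784} = \left(-2100537 + \left(\left(70225 - 351828\right) - 255920\right)\right) + \frac{502684718191}{1150589784} = \left(-2100537 - 537523\right) + \frac{502684718191}{1150589784} = -2638060 + \frac{502684718191}{1150589784} = - \frac{3034822200860849}{1150589784}$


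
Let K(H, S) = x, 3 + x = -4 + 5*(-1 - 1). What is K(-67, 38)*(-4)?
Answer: 68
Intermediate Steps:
x = -17 (x = -3 + (-4 + 5*(-1 - 1)) = -3 + (-4 + 5*(-2)) = -3 + (-4 - 10) = -3 - 14 = -17)
K(H, S) = -17
K(-67, 38)*(-4) = -17*(-4) = 68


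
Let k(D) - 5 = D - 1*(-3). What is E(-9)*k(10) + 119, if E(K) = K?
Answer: -43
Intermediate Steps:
k(D) = 8 + D (k(D) = 5 + (D - 1*(-3)) = 5 + (D + 3) = 5 + (3 + D) = 8 + D)
E(-9)*k(10) + 119 = -9*(8 + 10) + 119 = -9*18 + 119 = -162 + 119 = -43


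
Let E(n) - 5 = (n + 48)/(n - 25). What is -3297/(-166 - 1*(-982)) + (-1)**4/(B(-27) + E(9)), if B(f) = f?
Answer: -453843/111248 ≈ -4.0796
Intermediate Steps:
E(n) = 5 + (48 + n)/(-25 + n) (E(n) = 5 + (n + 48)/(n - 25) = 5 + (48 + n)/(-25 + n))
-3297/(-166 - 1*(-982)) + (-1)**4/(B(-27) + E(9)) = -3297/(-166 - 1*(-982)) + (-1)**4/(-27 + (-77 + 6*9)/(-25 + 9)) = -3297/(-166 + 982) + 1/(-27 + (-77 + 54)/(-16)) = -3297/816 + 1/(-27 - 1/16*(-23)) = -3297*1/816 + 1/(-27 + 23/16) = -1099/272 + 1/(-409/16) = -1099/272 + 1*(-16/409) = -1099/272 - 16/409 = -453843/111248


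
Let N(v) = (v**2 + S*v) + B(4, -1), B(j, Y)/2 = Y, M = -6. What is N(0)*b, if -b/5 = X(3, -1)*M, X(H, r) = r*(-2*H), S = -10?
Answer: -360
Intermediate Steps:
B(j, Y) = 2*Y
X(H, r) = -2*H*r
b = 180 (b = -5*(-2*3*(-1))*(-6) = -30*(-6) = -5*(-36) = 180)
N(v) = -2 + v**2 - 10*v (N(v) = (v**2 - 10*v) + 2*(-1) = (v**2 - 10*v) - 2 = -2 + v**2 - 10*v)
N(0)*b = (-2 + 0**2 - 10*0)*180 = (-2 + 0 + 0)*180 = -2*180 = -360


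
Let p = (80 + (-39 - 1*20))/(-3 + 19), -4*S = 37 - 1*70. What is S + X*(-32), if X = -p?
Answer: 201/4 ≈ 50.250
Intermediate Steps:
S = 33/4 (S = -(37 - 1*70)/4 = -(37 - 70)/4 = -¼*(-33) = 33/4 ≈ 8.2500)
p = 21/16 (p = (80 + (-39 - 20))/16 = (80 - 59)*(1/16) = 21*(1/16) = 21/16 ≈ 1.3125)
X = -21/16 (X = -1*21/16 = -21/16 ≈ -1.3125)
S + X*(-32) = 33/4 - 21/16*(-32) = 33/4 + 42 = 201/4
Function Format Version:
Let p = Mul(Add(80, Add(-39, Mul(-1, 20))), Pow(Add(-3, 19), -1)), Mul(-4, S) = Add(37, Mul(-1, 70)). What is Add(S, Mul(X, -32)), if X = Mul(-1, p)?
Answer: Rational(201, 4) ≈ 50.250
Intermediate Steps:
S = Rational(33, 4) (S = Mul(Rational(-1, 4), Add(37, Mul(-1, 70))) = Mul(Rational(-1, 4), Add(37, -70)) = Mul(Rational(-1, 4), -33) = Rational(33, 4) ≈ 8.2500)
p = Rational(21, 16) (p = Mul(Add(80, Add(-39, -20)), Pow(16, -1)) = Mul(Add(80, -59), Rational(1, 16)) = Mul(21, Rational(1, 16)) = Rational(21, 16) ≈ 1.3125)
X = Rational(-21, 16) (X = Mul(-1, Rational(21, 16)) = Rational(-21, 16) ≈ -1.3125)
Add(S, Mul(X, -32)) = Add(Rational(33, 4), Mul(Rational(-21, 16), -32)) = Add(Rational(33, 4), 42) = Rational(201, 4)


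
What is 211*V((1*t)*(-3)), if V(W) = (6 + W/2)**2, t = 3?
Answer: 1899/4 ≈ 474.75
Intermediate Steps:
V(W) = (6 + W/2)**2 (V(W) = (6 + W*(1/2))**2 = (6 + W/2)**2)
211*V((1*t)*(-3)) = 211*((12 + (1*3)*(-3))**2/4) = 211*((12 + 3*(-3))**2/4) = 211*((12 - 9)**2/4) = 211*((1/4)*3**2) = 211*((1/4)*9) = 211*(9/4) = 1899/4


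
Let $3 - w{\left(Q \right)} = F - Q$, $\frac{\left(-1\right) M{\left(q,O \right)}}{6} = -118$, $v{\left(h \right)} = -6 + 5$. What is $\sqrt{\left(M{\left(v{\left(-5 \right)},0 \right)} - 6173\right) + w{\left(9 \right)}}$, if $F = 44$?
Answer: $i \sqrt{5497} \approx 74.142 i$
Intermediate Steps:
$v{\left(h \right)} = -1$
$M{\left(q,O \right)} = 708$ ($M{\left(q,O \right)} = \left(-6\right) \left(-118\right) = 708$)
$w{\left(Q \right)} = -41 + Q$ ($w{\left(Q \right)} = 3 - \left(44 - Q\right) = 3 + \left(-44 + Q\right) = -41 + Q$)
$\sqrt{\left(M{\left(v{\left(-5 \right)},0 \right)} - 6173\right) + w{\left(9 \right)}} = \sqrt{\left(708 - 6173\right) + \left(-41 + 9\right)} = \sqrt{-5465 - 32} = \sqrt{-5497} = i \sqrt{5497}$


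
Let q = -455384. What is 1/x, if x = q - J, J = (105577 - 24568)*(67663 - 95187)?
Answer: 1/2229236332 ≈ 4.4858e-10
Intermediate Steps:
J = -2229691716 (J = 81009*(-27524) = -2229691716)
x = 2229236332 (x = -455384 - 1*(-2229691716) = -455384 + 2229691716 = 2229236332)
1/x = 1/2229236332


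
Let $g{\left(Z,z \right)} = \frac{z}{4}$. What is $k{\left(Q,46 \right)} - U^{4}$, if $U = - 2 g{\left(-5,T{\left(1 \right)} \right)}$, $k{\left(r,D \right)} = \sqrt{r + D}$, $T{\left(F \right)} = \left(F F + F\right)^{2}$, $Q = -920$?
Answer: $-16 + i \sqrt{874} \approx -16.0 + 29.563 i$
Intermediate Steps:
$T{\left(F \right)} = \left(F + F^{2}\right)^{2}$ ($T{\left(F \right)} = \left(F^{2} + F\right)^{2} = \left(F + F^{2}\right)^{2}$)
$g{\left(Z,z \right)} = \frac{z}{4}$ ($g{\left(Z,z \right)} = z \frac{1}{4} = \frac{z}{4}$)
$k{\left(r,D \right)} = \sqrt{D + r}$
$U = -2$ ($U = - 2 \frac{1^{2} \left(1 + 1\right)^{2}}{4} = - 2 \frac{1 \cdot 2^{2}}{4} = - 2 \frac{1 \cdot 4}{4} = - 2 \cdot \frac{1}{4} \cdot 4 = \left(-2\right) 1 = -2$)
$k{\left(Q,46 \right)} - U^{4} = \sqrt{46 - 920} - \left(-2\right)^{4} = \sqrt{-874} - 16 = i \sqrt{874} - 16 = -16 + i \sqrt{874}$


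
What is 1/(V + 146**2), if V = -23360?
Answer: -1/2044 ≈ -0.00048924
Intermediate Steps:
1/(V + 146**2) = 1/(-23360 + 146**2) = 1/(-23360 + 21316) = 1/(-2044) = -1/2044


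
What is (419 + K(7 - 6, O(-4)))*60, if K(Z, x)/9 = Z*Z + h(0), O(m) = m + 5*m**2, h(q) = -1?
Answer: 25140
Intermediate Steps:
K(Z, x) = -9 + 9*Z**2 (K(Z, x) = 9*(Z*Z - 1) = 9*(Z**2 - 1) = 9*(-1 + Z**2) = -9 + 9*Z**2)
(419 + K(7 - 6, O(-4)))*60 = (419 + (-9 + 9*(7 - 6)**2))*60 = (419 + (-9 + 9*1**2))*60 = (419 + (-9 + 9*1))*60 = (419 + (-9 + 9))*60 = (419 + 0)*60 = 419*60 = 25140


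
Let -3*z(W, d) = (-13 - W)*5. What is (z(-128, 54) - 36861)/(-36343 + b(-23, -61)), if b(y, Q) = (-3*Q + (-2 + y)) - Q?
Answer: 55579/54186 ≈ 1.0257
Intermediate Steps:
b(y, Q) = -2 + y - 4*Q (b(y, Q) = (-2 + y - 3*Q) - Q = -2 + y - 4*Q)
z(W, d) = 65/3 + 5*W/3 (z(W, d) = -(-13 - W)*5/3 = -(-65 - 5*W)/3 = 65/3 + 5*W/3)
(z(-128, 54) - 36861)/(-36343 + b(-23, -61)) = ((65/3 + (5/3)*(-128)) - 36861)/(-36343 + (-2 - 23 - 4*(-61))) = ((65/3 - 640/3) - 36861)/(-36343 + (-2 - 23 + 244)) = (-575/3 - 36861)/(-36343 + 219) = -111158/3/(-36124) = -111158/3*(-1/36124) = 55579/54186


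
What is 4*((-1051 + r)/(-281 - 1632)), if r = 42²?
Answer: -2852/1913 ≈ -1.4909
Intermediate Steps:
r = 1764
4*((-1051 + r)/(-281 - 1632)) = 4*((-1051 + 1764)/(-281 - 1632)) = 4*(713/(-1913)) = 4*(713*(-1/1913)) = 4*(-713/1913) = -2852/1913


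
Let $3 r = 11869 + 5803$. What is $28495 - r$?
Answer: $\frac{67813}{3} \approx 22604.0$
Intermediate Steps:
$r = \frac{17672}{3}$ ($r = \frac{11869 + 5803}{3} = \frac{1}{3} \cdot 17672 = \frac{17672}{3} \approx 5890.7$)
$28495 - r = 28495 - \frac{17672}{3} = \frac{67813}{3}$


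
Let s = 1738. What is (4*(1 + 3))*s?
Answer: 27808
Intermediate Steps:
(4*(1 + 3))*s = (4*(1 + 3))*1738 = (4*4)*1738 = 16*1738 = 27808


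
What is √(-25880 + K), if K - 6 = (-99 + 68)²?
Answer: I*√24913 ≈ 157.84*I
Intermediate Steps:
K = 967 (K = 6 + (-99 + 68)² = 6 + (-31)² = 6 + 961 = 967)
√(-25880 + K) = √(-25880 + 967) = √(-24913) = I*√24913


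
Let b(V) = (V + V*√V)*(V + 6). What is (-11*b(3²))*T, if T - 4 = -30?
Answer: 154440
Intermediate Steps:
T = -26 (T = 4 - 30 = -26)
b(V) = (6 + V)*(V + V^(3/2)) (b(V) = (V + V^(3/2))*(6 + V) = (6 + V)*(V + V^(3/2)))
(-11*b(3²))*T = -11*((3²)² + (3²)^(5/2) + 6*3² + 6*(3²)^(3/2))*(-26) = -11*(9² + 9^(5/2) + 6*9 + 6*9^(3/2))*(-26) = -11*(81 + 243 + 54 + 6*27)*(-26) = -11*(81 + 243 + 54 + 162)*(-26) = -11*540*(-26) = -5940*(-26) = 154440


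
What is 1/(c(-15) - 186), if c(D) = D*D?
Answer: 1/39 ≈ 0.025641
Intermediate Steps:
c(D) = D²
1/(c(-15) - 186) = 1/((-15)² - 186) = 1/(225 - 186) = 1/39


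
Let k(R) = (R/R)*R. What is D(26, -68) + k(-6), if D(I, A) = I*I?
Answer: 670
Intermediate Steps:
D(I, A) = I**2
k(R) = R (k(R) = 1*R = R)
D(26, -68) + k(-6) = 26**2 - 6 = 676 - 6 = 670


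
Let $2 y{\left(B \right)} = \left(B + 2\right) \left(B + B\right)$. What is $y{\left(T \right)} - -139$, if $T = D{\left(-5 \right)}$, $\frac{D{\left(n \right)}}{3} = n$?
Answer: $334$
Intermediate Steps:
$D{\left(n \right)} = 3 n$
$T = -15$ ($T = 3 \left(-5\right) = -15$)
$y{\left(B \right)} = B \left(2 + B\right)$ ($y{\left(B \right)} = \frac{\left(B + 2\right) \left(B + B\right)}{2} = \frac{\left(2 + B\right) 2 B}{2} = \frac{2 B \left(2 + B\right)}{2} = B \left(2 + B\right)$)
$y{\left(T \right)} - -139 = - 15 \left(2 - 15\right) - -139 = \left(-15\right) \left(-13\right) + 139 = 195 + 139 = 334$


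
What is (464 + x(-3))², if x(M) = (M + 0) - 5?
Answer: 207936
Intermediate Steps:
x(M) = -5 + M (x(M) = M - 5 = -5 + M)
(464 + x(-3))² = (464 + (-5 - 3))² = (464 - 8)² = 456² = 207936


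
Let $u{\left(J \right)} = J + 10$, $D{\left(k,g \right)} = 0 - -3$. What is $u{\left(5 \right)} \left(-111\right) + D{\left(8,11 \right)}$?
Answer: $-1662$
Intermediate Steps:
$D{\left(k,g \right)} = 3$ ($D{\left(k,g \right)} = 0 + 3 = 3$)
$u{\left(J \right)} = 10 + J$
$u{\left(5 \right)} \left(-111\right) + D{\left(8,11 \right)} = \left(10 + 5\right) \left(-111\right) + 3 = 15 \left(-111\right) + 3 = -1665 + 3 = -1662$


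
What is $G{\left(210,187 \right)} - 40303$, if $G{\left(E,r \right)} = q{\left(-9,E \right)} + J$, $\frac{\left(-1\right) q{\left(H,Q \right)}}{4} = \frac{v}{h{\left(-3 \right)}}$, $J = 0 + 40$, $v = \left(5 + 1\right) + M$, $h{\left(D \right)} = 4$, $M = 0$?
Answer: $-40269$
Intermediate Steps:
$v = 6$ ($v = \left(5 + 1\right) + 0 = 6 + 0 = 6$)
$J = 40$
$q{\left(H,Q \right)} = -6$ ($q{\left(H,Q \right)} = - 4 \cdot \frac{6}{4} = - 4 \cdot 6 \cdot \frac{1}{4} = \left(-4\right) \frac{3}{2} = -6$)
$G{\left(E,r \right)} = 34$ ($G{\left(E,r \right)} = -6 + 40 = 34$)
$G{\left(210,187 \right)} - 40303 = 34 - 40303 = -40269$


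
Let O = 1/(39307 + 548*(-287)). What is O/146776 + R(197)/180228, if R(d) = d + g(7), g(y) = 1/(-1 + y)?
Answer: 426743023883/390081381751404 ≈ 0.0010940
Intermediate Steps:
O = -1/117969 (O = 1/(39307 - 157276) = 1/(-117969) = -1/117969 ≈ -8.4768e-6)
R(d) = ⅙ + d (R(d) = d + 1/(-1 + 7) = d + 1/6 = d + ⅙ = ⅙ + d)
O/146776 + R(197)/180228 = -1/117969/146776 + (⅙ + 197)/180228 = -1/117969*1/146776 + (1183/6)*(1/180228) = -1/17315017944 + 1183/1081368 = 426743023883/390081381751404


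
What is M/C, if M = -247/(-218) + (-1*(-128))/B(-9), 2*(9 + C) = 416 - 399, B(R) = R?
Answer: 25681/981 ≈ 26.178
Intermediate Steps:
C = -½ (C = -9 + (416 - 399)/2 = -9 + (½)*17 = -9 + 17/2 = -½ ≈ -0.50000)
M = -25681/1962 (M = -247/(-218) - 1*(-128)/(-9) = -247*(-1/218) + 128*(-⅑) = 247/218 - 128/9 = -25681/1962 ≈ -13.089)
M/C = -25681/(1962*(-½)) = -25681/1962*(-2) = 25681/981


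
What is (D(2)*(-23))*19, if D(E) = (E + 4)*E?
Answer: -5244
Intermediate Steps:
D(E) = E*(4 + E) (D(E) = (4 + E)*E = E*(4 + E))
(D(2)*(-23))*19 = ((2*(4 + 2))*(-23))*19 = ((2*6)*(-23))*19 = (12*(-23))*19 = -276*19 = -5244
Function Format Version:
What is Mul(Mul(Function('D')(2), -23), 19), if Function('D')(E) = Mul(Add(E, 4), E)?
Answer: -5244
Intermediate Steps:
Function('D')(E) = Mul(E, Add(4, E)) (Function('D')(E) = Mul(Add(4, E), E) = Mul(E, Add(4, E)))
Mul(Mul(Function('D')(2), -23), 19) = Mul(Mul(Mul(2, Add(4, 2)), -23), 19) = Mul(Mul(Mul(2, 6), -23), 19) = Mul(Mul(12, -23), 19) = Mul(-276, 19) = -5244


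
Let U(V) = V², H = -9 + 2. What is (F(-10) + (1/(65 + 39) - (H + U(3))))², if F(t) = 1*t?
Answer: 1555009/10816 ≈ 143.77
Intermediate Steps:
H = -7
F(t) = t
(F(-10) + (1/(65 + 39) - (H + U(3))))² = (-10 + (1/(65 + 39) - (-7 + 3²)))² = (-10 + (1/104 - (-7 + 9)))² = (-10 + (1/104 - 1*2))² = (-10 + (1/104 - 2))² = (-10 - 207/104)² = (-1247/104)² = 1555009/10816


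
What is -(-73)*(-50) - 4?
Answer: -3654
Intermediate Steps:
-(-73)*(-50) - 4 = -73*50 - 4 = -3650 - 4 = -3654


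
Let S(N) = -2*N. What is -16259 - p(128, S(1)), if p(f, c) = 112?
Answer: -16371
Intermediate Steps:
-16259 - p(128, S(1)) = -16259 - 1*112 = -16259 - 112 = -16371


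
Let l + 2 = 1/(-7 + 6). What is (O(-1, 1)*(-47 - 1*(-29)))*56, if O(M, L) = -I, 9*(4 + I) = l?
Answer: -4368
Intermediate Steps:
l = -3 (l = -2 + 1/(-7 + 6) = -2 + 1/(-1) = -2 - 1 = -3)
I = -13/3 (I = -4 + (⅑)*(-3) = -4 - ⅓ = -13/3 ≈ -4.3333)
O(M, L) = 13/3 (O(M, L) = -1*(-13/3) = 13/3)
(O(-1, 1)*(-47 - 1*(-29)))*56 = (13*(-47 - 1*(-29))/3)*56 = (13*(-47 + 29)/3)*56 = ((13/3)*(-18))*56 = -78*56 = -4368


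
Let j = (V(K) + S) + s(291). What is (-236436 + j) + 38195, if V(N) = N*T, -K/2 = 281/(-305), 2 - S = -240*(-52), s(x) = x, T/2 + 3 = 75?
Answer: -64099612/305 ≈ -2.1016e+5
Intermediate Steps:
T = 144 (T = -6 + 2*75 = -6 + 150 = 144)
S = -12478 (S = 2 - (-240)*(-52) = 2 - 1*12480 = 2 - 12480 = -12478)
K = 562/305 (K = -562/(-305) = -562*(-1)/305 = -2*(-281/305) = 562/305 ≈ 1.8426)
V(N) = 144*N (V(N) = N*144 = 144*N)
j = -3636107/305 (j = (144*(562/305) - 12478) + 291 = (80928/305 - 12478) + 291 = -3724862/305 + 291 = -3636107/305 ≈ -11922.)
(-236436 + j) + 38195 = (-236436 - 3636107/305) + 38195 = -75749087/305 + 38195 = -64099612/305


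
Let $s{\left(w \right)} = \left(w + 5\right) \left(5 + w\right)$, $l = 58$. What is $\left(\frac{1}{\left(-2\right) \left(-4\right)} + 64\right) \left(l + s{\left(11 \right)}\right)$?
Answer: $\frac{80541}{4} \approx 20135.0$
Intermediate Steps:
$s{\left(w \right)} = \left(5 + w\right)^{2}$ ($s{\left(w \right)} = \left(5 + w\right) \left(5 + w\right) = \left(5 + w\right)^{2}$)
$\left(\frac{1}{\left(-2\right) \left(-4\right)} + 64\right) \left(l + s{\left(11 \right)}\right) = \left(\frac{1}{\left(-2\right) \left(-4\right)} + 64\right) \left(58 + \left(5 + 11\right)^{2}\right) = \left(\frac{1}{8} + 64\right) \left(58 + 16^{2}\right) = \left(\frac{1}{8} + 64\right) \left(58 + 256\right) = \frac{513}{8} \cdot 314 = \frac{80541}{4}$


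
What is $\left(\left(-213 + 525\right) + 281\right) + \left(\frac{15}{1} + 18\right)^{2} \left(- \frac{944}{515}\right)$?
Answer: $- \frac{722621}{515} \approx -1403.1$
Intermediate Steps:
$\left(\left(-213 + 525\right) + 281\right) + \left(\frac{15}{1} + 18\right)^{2} \left(- \frac{944}{515}\right) = \left(312 + 281\right) + \left(15 \cdot 1 + 18\right)^{2} \left(\left(-944\right) \frac{1}{515}\right) = 593 + \left(15 + 18\right)^{2} \left(- \frac{944}{515}\right) = 593 + 33^{2} \left(- \frac{944}{515}\right) = 593 + 1089 \left(- \frac{944}{515}\right) = 593 - \frac{1028016}{515} = - \frac{722621}{515}$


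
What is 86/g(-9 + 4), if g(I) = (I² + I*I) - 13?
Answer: 86/37 ≈ 2.3243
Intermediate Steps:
g(I) = -13 + 2*I² (g(I) = (I² + I²) - 13 = 2*I² - 13 = -13 + 2*I²)
86/g(-9 + 4) = 86/(-13 + 2*(-9 + 4)²) = 86/(-13 + 2*(-5)²) = 86/(-13 + 2*25) = 86/(-13 + 50) = 86/37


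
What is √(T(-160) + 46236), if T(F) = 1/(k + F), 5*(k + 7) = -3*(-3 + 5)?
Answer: √38884471/29 ≈ 215.03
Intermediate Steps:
k = -41/5 (k = -7 + (-3*(-3 + 5))/5 = -7 + (-3*2)/5 = -7 + (⅕)*(-6) = -7 - 6/5 = -41/5 ≈ -8.2000)
T(F) = 1/(-41/5 + F)
√(T(-160) + 46236) = √(5/(-41 + 5*(-160)) + 46236) = √(5/(-41 - 800) + 46236) = √(5/(-841) + 46236) = √(5*(-1/841) + 46236) = √(-5/841 + 46236) = √(38884471/841) = √38884471/29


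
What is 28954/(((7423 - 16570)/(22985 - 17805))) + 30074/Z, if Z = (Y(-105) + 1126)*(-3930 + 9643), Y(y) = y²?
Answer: -10411530201753482/634972510461 ≈ -16397.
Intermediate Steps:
Z = 69418663 (Z = ((-105)² + 1126)*(-3930 + 9643) = (11025 + 1126)*5713 = 12151*5713 = 69418663)
28954/(((7423 - 16570)/(22985 - 17805))) + 30074/Z = 28954/(((7423 - 16570)/(22985 - 17805))) + 30074/69418663 = 28954/((-9147/5180)) + 30074*(1/69418663) = 28954/((-9147*1/5180)) + 30074/69418663 = 28954/(-9147/5180) + 30074/69418663 = 28954*(-5180/9147) + 30074/69418663 = -149981720/9147 + 30074/69418663 = -10411530201753482/634972510461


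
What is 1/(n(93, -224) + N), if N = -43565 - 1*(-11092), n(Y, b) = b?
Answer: -1/32697 ≈ -3.0584e-5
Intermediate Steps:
N = -32473 (N = -43565 + 11092 = -32473)
1/(n(93, -224) + N) = 1/(-224 - 32473) = 1/(-32697) = -1/32697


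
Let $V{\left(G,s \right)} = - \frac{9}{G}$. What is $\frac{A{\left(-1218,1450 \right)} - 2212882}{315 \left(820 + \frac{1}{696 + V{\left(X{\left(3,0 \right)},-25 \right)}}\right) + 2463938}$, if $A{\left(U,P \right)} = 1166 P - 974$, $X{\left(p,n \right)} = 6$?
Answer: $- \frac{60555307}{315099101} \approx -0.19218$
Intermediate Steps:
$A{\left(U,P \right)} = -974 + 1166 P$
$\frac{A{\left(-1218,1450 \right)} - 2212882}{315 \left(820 + \frac{1}{696 + V{\left(X{\left(3,0 \right)},-25 \right)}}\right) + 2463938} = \frac{\left(-974 + 1166 \cdot 1450\right) - 2212882}{315 \left(820 + \frac{1}{696 - \frac{9}{6}}\right) + 2463938} = \frac{\left(-974 + 1690700\right) - 2212882}{315 \left(820 + \frac{1}{696 - \frac{3}{2}}\right) + 2463938} = \frac{1689726 - 2212882}{315 \left(820 + \frac{1}{696 - \frac{3}{2}}\right) + 2463938} = - \frac{523156}{315 \left(820 + \frac{1}{\frac{1389}{2}}\right) + 2463938} = - \frac{523156}{315 \left(820 + \frac{2}{1389}\right) + 2463938} = - \frac{523156}{315 \cdot \frac{1138982}{1389} + 2463938} = - \frac{523156}{\frac{119593110}{463} + 2463938} = - \frac{523156}{\frac{1260396404}{463}} = \left(-523156\right) \frac{463}{1260396404} = - \frac{60555307}{315099101}$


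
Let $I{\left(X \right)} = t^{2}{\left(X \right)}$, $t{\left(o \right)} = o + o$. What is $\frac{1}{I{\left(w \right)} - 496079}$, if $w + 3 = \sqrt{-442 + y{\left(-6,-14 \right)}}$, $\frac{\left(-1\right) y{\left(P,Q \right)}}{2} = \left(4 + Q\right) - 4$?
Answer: $\frac{i}{- 497699 i + 72 \sqrt{46}} \approx -2.0092 \cdot 10^{-6} + 1.9714 \cdot 10^{-9} i$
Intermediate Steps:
$y{\left(P,Q \right)} = - 2 Q$ ($y{\left(P,Q \right)} = - 2 \left(\left(4 + Q\right) - 4\right) = - 2 Q$)
$t{\left(o \right)} = 2 o$
$w = -3 + 3 i \sqrt{46}$ ($w = -3 + \sqrt{-442 - -28} = -3 + \sqrt{-442 + 28} = -3 + \sqrt{-414} = -3 + 3 i \sqrt{46} \approx -3.0 + 20.347 i$)
$I{\left(X \right)} = 4 X^{2}$ ($I{\left(X \right)} = \left(2 X\right)^{2} = 4 X^{2}$)
$\frac{1}{I{\left(w \right)} - 496079} = \frac{1}{4 \left(-3 + 3 i \sqrt{46}\right)^{2} - 496079} = \frac{1}{-496079 + 4 \left(-3 + 3 i \sqrt{46}\right)^{2}}$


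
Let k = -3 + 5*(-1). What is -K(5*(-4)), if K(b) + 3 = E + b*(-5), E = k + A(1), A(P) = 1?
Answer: -90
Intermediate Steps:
k = -8 (k = -3 - 5 = -8)
E = -7 (E = -8 + 1 = -7)
K(b) = -10 - 5*b (K(b) = -3 + (-7 + b*(-5)) = -3 + (-7 - 5*b) = -10 - 5*b)
-K(5*(-4)) = -(-10 - 25*(-4)) = -(-10 - 5*(-20)) = -(-10 + 100) = -1*90 = -90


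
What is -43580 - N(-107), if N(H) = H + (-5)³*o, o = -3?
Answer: -43848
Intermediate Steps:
N(H) = 375 + H (N(H) = H + (-5)³*(-3) = H - 125*(-3) = H + 375 = 375 + H)
-43580 - N(-107) = -43580 - (375 - 107) = -43580 - 1*268 = -43580 - 268 = -43848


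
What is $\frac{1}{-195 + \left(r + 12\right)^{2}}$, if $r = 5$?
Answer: $\frac{1}{94} \approx 0.010638$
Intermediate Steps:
$\frac{1}{-195 + \left(r + 12\right)^{2}} = \frac{1}{-195 + \left(5 + 12\right)^{2}} = \frac{1}{-195 + 17^{2}} = \frac{1}{-195 + 289} = \frac{1}{94}$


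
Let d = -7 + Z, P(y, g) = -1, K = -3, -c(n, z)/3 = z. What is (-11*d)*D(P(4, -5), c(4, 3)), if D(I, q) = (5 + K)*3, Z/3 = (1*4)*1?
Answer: -330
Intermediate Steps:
c(n, z) = -3*z
Z = 12 (Z = 3*((1*4)*1) = 3*(4*1) = 3*4 = 12)
D(I, q) = 6 (D(I, q) = (5 - 3)*3 = 2*3 = 6)
d = 5 (d = -7 + 12 = 5)
(-11*d)*D(P(4, -5), c(4, 3)) = -11*5*6 = -55*6 = -330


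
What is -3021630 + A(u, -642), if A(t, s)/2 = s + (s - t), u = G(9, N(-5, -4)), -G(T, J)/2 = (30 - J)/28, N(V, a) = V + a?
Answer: -21169347/7 ≈ -3.0242e+6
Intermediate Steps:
G(T, J) = -15/7 + J/14 (G(T, J) = -2*(30 - J)/28 = -2*(15/14 - J/28) = -15/7 + J/14)
u = -39/14 (u = -15/7 + (-5 - 4)/14 = -15/7 + (1/14)*(-9) = -15/7 - 9/14 = -39/14 ≈ -2.7857)
A(t, s) = -2*t + 4*s (A(t, s) = 2*(s + (s - t)) = 2*(-t + 2*s) = -2*t + 4*s)
-3021630 + A(u, -642) = -3021630 + (-2*(-39/14) + 4*(-642)) = -3021630 + (39/7 - 2568) = -3021630 - 17937/7 = -21169347/7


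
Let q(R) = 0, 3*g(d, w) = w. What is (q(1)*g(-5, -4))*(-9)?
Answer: 0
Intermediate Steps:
g(d, w) = w/3
(q(1)*g(-5, -4))*(-9) = (0*((⅓)*(-4)))*(-9) = (0*(-4/3))*(-9) = 0*(-9) = 0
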